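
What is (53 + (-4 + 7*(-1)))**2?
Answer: 1764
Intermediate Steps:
(53 + (-4 + 7*(-1)))**2 = (53 + (-4 - 7))**2 = (53 - 11)**2 = 42**2 = 1764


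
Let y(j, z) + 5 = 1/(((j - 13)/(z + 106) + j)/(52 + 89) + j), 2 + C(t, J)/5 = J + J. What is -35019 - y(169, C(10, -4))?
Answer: -11765091128/336011 ≈ -35014.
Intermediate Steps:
C(t, J) = -10 + 10*J (C(t, J) = -10 + 5*(J + J) = -10 + 5*(2*J) = -10 + 10*J)
y(j, z) = -5 + 1/(142*j/141 + (-13 + j)/(141*(106 + z))) (y(j, z) = -5 + 1/(((j - 13)/(z + 106) + j)/(52 + 89) + j) = -5 + 1/(((-13 + j)/(106 + z) + j)/141 + j) = -5 + 1/(((-13 + j)/(106 + z) + j)*(1/141) + j) = -5 + 1/((j + (-13 + j)/(106 + z))*(1/141) + j) = -5 + 1/((j/141 + (-13 + j)/(141*(106 + z))) + j) = -5 + 1/(142*j/141 + (-13 + j)/(141*(106 + z))))
-35019 - y(169, C(10, -4)) = -35019 - (15011 - 75265*169 + 141*(-10 + 10*(-4)) - 710*169*(-10 + 10*(-4)))/(-13 + 15053*169 + 142*169*(-10 + 10*(-4))) = -35019 - (15011 - 12719785 + 141*(-10 - 40) - 710*169*(-10 - 40))/(-13 + 2543957 + 142*169*(-10 - 40)) = -35019 - (15011 - 12719785 + 141*(-50) - 710*169*(-50))/(-13 + 2543957 + 142*169*(-50)) = -35019 - (15011 - 12719785 - 7050 + 5999500)/(-13 + 2543957 - 1199900) = -35019 - (-6712324)/1344044 = -35019 - 1*(-1678081/336011) = -35019 + 1678081/336011 = -11765091128/336011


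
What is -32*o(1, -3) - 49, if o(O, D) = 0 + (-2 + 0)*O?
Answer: 15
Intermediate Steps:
o(O, D) = -2*O (o(O, D) = 0 - 2*O = -2*O)
-32*o(1, -3) - 49 = -(-64) - 49 = -32*(-2) - 49 = 64 - 49 = 15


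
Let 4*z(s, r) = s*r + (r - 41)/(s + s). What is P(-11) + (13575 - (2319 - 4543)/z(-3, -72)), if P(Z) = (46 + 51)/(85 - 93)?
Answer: 153307735/11272 ≈ 13601.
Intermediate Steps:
P(Z) = -97/8 (P(Z) = 97/(-8) = 97*(-⅛) = -97/8)
z(s, r) = r*s/4 + (-41 + r)/(8*s) (z(s, r) = (s*r + (r - 41)/(s + s))/4 = (r*s + (-41 + r)/((2*s)))/4 = (r*s + (-41 + r)*(1/(2*s)))/4 = (r*s + (-41 + r)/(2*s))/4 = r*s/4 + (-41 + r)/(8*s))
P(-11) + (13575 - (2319 - 4543)/z(-3, -72)) = -97/8 + (13575 - (2319 - 4543)/((⅛)*(-41 - 72 + 2*(-72)*(-3)²)/(-3))) = -97/8 + (13575 - (-2224)/((⅛)*(-⅓)*(-41 - 72 + 2*(-72)*9))) = -97/8 + (13575 - (-2224)/((⅛)*(-⅓)*(-41 - 72 - 1296))) = -97/8 + (13575 - (-2224)/((⅛)*(-⅓)*(-1409))) = -97/8 + (13575 - (-2224)/1409/24) = -97/8 + (13575 - (-2224)*24/1409) = -97/8 + (13575 - 1*(-53376/1409)) = -97/8 + (13575 + 53376/1409) = -97/8 + 19180551/1409 = 153307735/11272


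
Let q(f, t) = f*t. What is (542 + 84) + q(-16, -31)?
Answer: 1122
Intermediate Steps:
(542 + 84) + q(-16, -31) = (542 + 84) - 16*(-31) = 626 + 496 = 1122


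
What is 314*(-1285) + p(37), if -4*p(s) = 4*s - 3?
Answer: -1614105/4 ≈ -4.0353e+5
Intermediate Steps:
p(s) = ¾ - s (p(s) = -(4*s - 3)/4 = -(-3 + 4*s)/4 = ¾ - s)
314*(-1285) + p(37) = 314*(-1285) + (¾ - 1*37) = -403490 + (¾ - 37) = -403490 - 145/4 = -1614105/4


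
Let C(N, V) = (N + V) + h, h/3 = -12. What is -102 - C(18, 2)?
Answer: -86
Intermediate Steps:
h = -36 (h = 3*(-12) = -36)
C(N, V) = -36 + N + V (C(N, V) = (N + V) - 36 = -36 + N + V)
-102 - C(18, 2) = -102 - (-36 + 18 + 2) = -102 - 1*(-16) = -102 + 16 = -86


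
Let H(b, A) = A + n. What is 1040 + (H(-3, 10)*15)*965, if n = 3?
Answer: 189215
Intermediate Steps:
H(b, A) = 3 + A (H(b, A) = A + 3 = 3 + A)
1040 + (H(-3, 10)*15)*965 = 1040 + ((3 + 10)*15)*965 = 1040 + (13*15)*965 = 1040 + 195*965 = 1040 + 188175 = 189215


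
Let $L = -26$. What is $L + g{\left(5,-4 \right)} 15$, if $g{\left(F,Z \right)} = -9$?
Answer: $-161$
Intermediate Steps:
$L + g{\left(5,-4 \right)} 15 = -26 - 135 = -161$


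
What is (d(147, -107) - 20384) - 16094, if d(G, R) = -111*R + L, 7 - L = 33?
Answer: -24627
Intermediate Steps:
L = -26 (L = 7 - 1*33 = 7 - 33 = -26)
d(G, R) = -26 - 111*R (d(G, R) = -111*R - 26 = -26 - 111*R)
(d(147, -107) - 20384) - 16094 = ((-26 - 111*(-107)) - 20384) - 16094 = ((-26 + 11877) - 20384) - 16094 = (11851 - 20384) - 16094 = -8533 - 16094 = -24627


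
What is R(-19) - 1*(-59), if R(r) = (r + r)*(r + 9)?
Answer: 439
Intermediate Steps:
R(r) = 2*r*(9 + r) (R(r) = (2*r)*(9 + r) = 2*r*(9 + r))
R(-19) - 1*(-59) = 2*(-19)*(9 - 19) - 1*(-59) = 2*(-19)*(-10) + 59 = 380 + 59 = 439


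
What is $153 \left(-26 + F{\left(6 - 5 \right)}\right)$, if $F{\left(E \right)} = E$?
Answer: $-3825$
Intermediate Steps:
$153 \left(-26 + F{\left(6 - 5 \right)}\right) = 153 \left(-26 + \left(6 - 5\right)\right) = 153 \left(-26 + 1\right) = 153 \left(-25\right) = -3825$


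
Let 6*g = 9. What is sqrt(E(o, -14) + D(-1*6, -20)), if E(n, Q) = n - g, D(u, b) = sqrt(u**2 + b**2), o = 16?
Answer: sqrt(58 + 8*sqrt(109))/2 ≈ 5.9482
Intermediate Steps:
D(u, b) = sqrt(b**2 + u**2)
g = 3/2 (g = (1/6)*9 = 3/2 ≈ 1.5000)
E(n, Q) = -3/2 + n (E(n, Q) = n - 1*3/2 = n - 3/2 = -3/2 + n)
sqrt(E(o, -14) + D(-1*6, -20)) = sqrt((-3/2 + 16) + sqrt((-20)**2 + (-1*6)**2)) = sqrt(29/2 + sqrt(400 + (-6)**2)) = sqrt(29/2 + sqrt(400 + 36)) = sqrt(29/2 + sqrt(436)) = sqrt(29/2 + 2*sqrt(109))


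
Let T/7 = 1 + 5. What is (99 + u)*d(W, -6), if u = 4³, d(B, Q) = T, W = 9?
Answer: 6846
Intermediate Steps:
T = 42 (T = 7*(1 + 5) = 7*6 = 42)
d(B, Q) = 42
u = 64
(99 + u)*d(W, -6) = (99 + 64)*42 = 163*42 = 6846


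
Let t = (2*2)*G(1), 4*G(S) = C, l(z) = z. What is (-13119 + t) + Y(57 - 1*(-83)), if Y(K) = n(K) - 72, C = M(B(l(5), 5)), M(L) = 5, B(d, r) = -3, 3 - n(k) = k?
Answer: -13323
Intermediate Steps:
n(k) = 3 - k
C = 5
G(S) = 5/4 (G(S) = (¼)*5 = 5/4)
t = 5 (t = (2*2)*(5/4) = 4*(5/4) = 5)
Y(K) = -69 - K (Y(K) = (3 - K) - 72 = -69 - K)
(-13119 + t) + Y(57 - 1*(-83)) = (-13119 + 5) + (-69 - (57 - 1*(-83))) = -13114 + (-69 - (57 + 83)) = -13114 + (-69 - 1*140) = -13114 + (-69 - 140) = -13114 - 209 = -13323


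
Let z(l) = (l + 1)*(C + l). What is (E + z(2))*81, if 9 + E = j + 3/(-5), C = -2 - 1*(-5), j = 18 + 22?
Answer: 18387/5 ≈ 3677.4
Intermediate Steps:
j = 40
C = 3 (C = -2 + 5 = 3)
E = 152/5 (E = -9 + (40 + 3/(-5)) = -9 + (40 + 3*(-1/5)) = -9 + (40 - 3/5) = -9 + 197/5 = 152/5 ≈ 30.400)
z(l) = (1 + l)*(3 + l) (z(l) = (l + 1)*(3 + l) = (1 + l)*(3 + l))
(E + z(2))*81 = (152/5 + (3 + 2**2 + 4*2))*81 = (152/5 + (3 + 4 + 8))*81 = (152/5 + 15)*81 = (227/5)*81 = 18387/5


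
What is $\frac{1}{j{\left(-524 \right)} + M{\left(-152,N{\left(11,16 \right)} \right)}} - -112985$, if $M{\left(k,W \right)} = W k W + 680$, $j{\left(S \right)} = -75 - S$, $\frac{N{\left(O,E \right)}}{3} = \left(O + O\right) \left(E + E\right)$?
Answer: $\frac{76604006143614}{678001559} \approx 1.1299 \cdot 10^{5}$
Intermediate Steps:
$N{\left(O,E \right)} = 12 E O$ ($N{\left(O,E \right)} = 3 \left(O + O\right) \left(E + E\right) = 3 \cdot 2 O 2 E = 3 \cdot 4 E O = 12 E O$)
$M{\left(k,W \right)} = 680 + k W^{2}$ ($M{\left(k,W \right)} = k W^{2} + 680 = 680 + k W^{2}$)
$\frac{1}{j{\left(-524 \right)} + M{\left(-152,N{\left(11,16 \right)} \right)}} - -112985 = \frac{1}{\left(-75 - -524\right) + \left(680 - 152 \left(12 \cdot 16 \cdot 11\right)^{2}\right)} - -112985 = \frac{1}{\left(-75 + 524\right) + \left(680 - 152 \cdot 2112^{2}\right)} + 112985 = \frac{1}{449 + \left(680 - 678002688\right)} + 112985 = \frac{1}{449 - 678002008} + 112985 = \frac{1}{-678001559} + 112985 = - \frac{1}{678001559} + 112985 = \frac{76604006143614}{678001559}$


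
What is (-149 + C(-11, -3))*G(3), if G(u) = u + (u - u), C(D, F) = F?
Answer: -456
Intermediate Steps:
G(u) = u (G(u) = u + 0 = u)
(-149 + C(-11, -3))*G(3) = (-149 - 3)*3 = -152*3 = -456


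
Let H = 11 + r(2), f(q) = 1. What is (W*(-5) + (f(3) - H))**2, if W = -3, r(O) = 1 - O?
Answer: 36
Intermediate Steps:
H = 10 (H = 11 + (1 - 1*2) = 11 + (1 - 2) = 11 - 1 = 10)
(W*(-5) + (f(3) - H))**2 = (-3*(-5) + (1 - 1*10))**2 = (15 + (1 - 10))**2 = (15 - 9)**2 = 6**2 = 36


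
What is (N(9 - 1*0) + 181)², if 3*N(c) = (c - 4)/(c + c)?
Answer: 95628841/2916 ≈ 32795.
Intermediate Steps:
N(c) = (-4 + c)/(6*c) (N(c) = ((c - 4)/(c + c))/3 = ((-4 + c)/((2*c)))/3 = ((-4 + c)*(1/(2*c)))/3 = ((-4 + c)/(2*c))/3 = (-4 + c)/(6*c))
(N(9 - 1*0) + 181)² = ((-4 + (9 - 1*0))/(6*(9 - 1*0)) + 181)² = ((-4 + (9 + 0))/(6*(9 + 0)) + 181)² = ((⅙)*(-4 + 9)/9 + 181)² = ((⅙)*(⅑)*5 + 181)² = (5/54 + 181)² = (9779/54)² = 95628841/2916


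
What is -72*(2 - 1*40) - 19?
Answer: 2717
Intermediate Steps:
-72*(2 - 1*40) - 19 = -72*(2 - 40) - 19 = -72*(-38) - 19 = 2736 - 19 = 2717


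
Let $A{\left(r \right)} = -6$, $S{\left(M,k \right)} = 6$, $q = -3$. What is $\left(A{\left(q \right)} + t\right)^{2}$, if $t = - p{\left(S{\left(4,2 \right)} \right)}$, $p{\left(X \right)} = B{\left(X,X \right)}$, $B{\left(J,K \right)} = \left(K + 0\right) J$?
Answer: $1764$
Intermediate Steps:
$B{\left(J,K \right)} = J K$ ($B{\left(J,K \right)} = K J = J K$)
$p{\left(X \right)} = X^{2}$ ($p{\left(X \right)} = X X = X^{2}$)
$t = -36$ ($t = - 6^{2} = \left(-1\right) 36 = -36$)
$\left(A{\left(q \right)} + t\right)^{2} = \left(-6 - 36\right)^{2} = \left(-42\right)^{2} = 1764$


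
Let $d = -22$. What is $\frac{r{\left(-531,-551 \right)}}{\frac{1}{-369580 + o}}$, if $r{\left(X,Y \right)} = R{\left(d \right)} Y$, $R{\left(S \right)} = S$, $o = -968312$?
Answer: $-16217926824$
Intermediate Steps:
$r{\left(X,Y \right)} = - 22 Y$
$\frac{r{\left(-531,-551 \right)}}{\frac{1}{-369580 + o}} = \frac{\left(-22\right) \left(-551\right)}{\frac{1}{-369580 - 968312}} = \frac{12122}{\frac{1}{-1337892}} = \frac{12122}{- \frac{1}{1337892}} = 12122 \left(-1337892\right) = -16217926824$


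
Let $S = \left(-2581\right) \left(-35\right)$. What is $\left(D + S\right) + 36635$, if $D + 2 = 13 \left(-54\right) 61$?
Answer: $84146$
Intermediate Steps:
$S = 90335$
$D = -42824$ ($D = -2 + 13 \left(-54\right) 61 = -2 - 42822 = -42824$)
$\left(D + S\right) + 36635 = \left(-42824 + 90335\right) + 36635 = 47511 + 36635 = 84146$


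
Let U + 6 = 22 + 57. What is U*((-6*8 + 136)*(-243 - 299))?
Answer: -3481808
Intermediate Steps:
U = 73 (U = -6 + (22 + 57) = -6 + 79 = 73)
U*((-6*8 + 136)*(-243 - 299)) = 73*((-6*8 + 136)*(-243 - 299)) = 73*((-48 + 136)*(-542)) = 73*(88*(-542)) = 73*(-47696) = -3481808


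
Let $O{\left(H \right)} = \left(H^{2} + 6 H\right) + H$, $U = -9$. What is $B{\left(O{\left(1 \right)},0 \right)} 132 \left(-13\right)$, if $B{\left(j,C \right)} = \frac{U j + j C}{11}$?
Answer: $11232$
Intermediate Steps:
$O{\left(H \right)} = H^{2} + 7 H$
$B{\left(j,C \right)} = - \frac{9 j}{11} + \frac{C j}{11}$ ($B{\left(j,C \right)} = \frac{- 9 j + j C}{11} = \left(- 9 j + C j\right) \frac{1}{11} = - \frac{9 j}{11} + \frac{C j}{11}$)
$B{\left(O{\left(1 \right)},0 \right)} 132 \left(-13\right) = \frac{1 \left(7 + 1\right) \left(-9 + 0\right)}{11} \cdot 132 \left(-13\right) = \frac{1}{11} \cdot 1 \cdot 8 \left(-9\right) 132 \left(-13\right) = \frac{1}{11} \cdot 8 \left(-9\right) 132 \left(-13\right) = \left(- \frac{72}{11}\right) 132 \left(-13\right) = \left(-864\right) \left(-13\right) = 11232$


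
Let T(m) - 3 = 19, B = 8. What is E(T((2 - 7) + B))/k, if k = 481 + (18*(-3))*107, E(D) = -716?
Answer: 716/5297 ≈ 0.13517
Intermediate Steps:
T(m) = 22 (T(m) = 3 + 19 = 22)
k = -5297 (k = 481 - 54*107 = 481 - 5778 = -5297)
E(T((2 - 7) + B))/k = -716/(-5297) = -716*(-1/5297) = 716/5297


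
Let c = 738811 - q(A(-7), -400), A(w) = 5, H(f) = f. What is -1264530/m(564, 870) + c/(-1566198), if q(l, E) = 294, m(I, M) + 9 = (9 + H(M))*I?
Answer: -1424785637/471425598 ≈ -3.0223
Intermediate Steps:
m(I, M) = -9 + I*(9 + M) (m(I, M) = -9 + (9 + M)*I = -9 + I*(9 + M))
c = 738517 (c = 738811 - 1*294 = 738811 - 294 = 738517)
-1264530/m(564, 870) + c/(-1566198) = -1264530/(-9 + 9*564 + 564*870) + 738517/(-1566198) = -1264530/(-9 + 5076 + 490680) + 738517*(-1/1566198) = -1264530/495747 - 738517/1566198 = -1264530*1/495747 - 738517/1566198 = -6910/2709 - 738517/1566198 = -1424785637/471425598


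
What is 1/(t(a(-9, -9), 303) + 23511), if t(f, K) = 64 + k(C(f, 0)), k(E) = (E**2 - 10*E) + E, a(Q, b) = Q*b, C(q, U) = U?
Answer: 1/23575 ≈ 4.2418e-5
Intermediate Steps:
k(E) = E**2 - 9*E
t(f, K) = 64 (t(f, K) = 64 + 0*(-9 + 0) = 64 + 0*(-9) = 64 + 0 = 64)
1/(t(a(-9, -9), 303) + 23511) = 1/(64 + 23511) = 1/23575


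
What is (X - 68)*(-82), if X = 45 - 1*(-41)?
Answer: -1476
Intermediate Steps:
X = 86 (X = 45 + 41 = 86)
(X - 68)*(-82) = (86 - 68)*(-82) = 18*(-82) = -1476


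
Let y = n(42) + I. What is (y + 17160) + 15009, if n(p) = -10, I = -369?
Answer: 31790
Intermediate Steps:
y = -379 (y = -10 - 369 = -379)
(y + 17160) + 15009 = (-379 + 17160) + 15009 = 16781 + 15009 = 31790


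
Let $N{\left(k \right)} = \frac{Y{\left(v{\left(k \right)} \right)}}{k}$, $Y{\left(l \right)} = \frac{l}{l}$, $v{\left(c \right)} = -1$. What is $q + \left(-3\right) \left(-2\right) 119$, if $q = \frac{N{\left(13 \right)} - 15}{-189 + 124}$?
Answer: $\frac{603524}{845} \approx 714.23$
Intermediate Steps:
$Y{\left(l \right)} = 1$
$N{\left(k \right)} = \frac{1}{k}$ ($N{\left(k \right)} = 1 \frac{1}{k} = \frac{1}{k}$)
$q = \frac{194}{845}$ ($q = \frac{\frac{1}{13} - 15}{-189 + 124} = \frac{\frac{1}{13} - 15}{-65} = \left(- \frac{194}{13}\right) \left(- \frac{1}{65}\right) = \frac{194}{845} \approx 0.22959$)
$q + \left(-3\right) \left(-2\right) 119 = \frac{194}{845} + \left(-3\right) \left(-2\right) 119 = \frac{194}{845} + 6 \cdot 119 = \frac{194}{845} + 714 = \frac{603524}{845}$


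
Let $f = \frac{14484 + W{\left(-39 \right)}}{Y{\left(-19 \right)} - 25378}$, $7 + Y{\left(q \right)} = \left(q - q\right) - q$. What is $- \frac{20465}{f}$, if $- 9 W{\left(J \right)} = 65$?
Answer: $\frac{4672036710}{130291} \approx 35859.0$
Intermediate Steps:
$W{\left(J \right)} = - \frac{65}{9}$ ($W{\left(J \right)} = \left(- \frac{1}{9}\right) 65 = - \frac{65}{9}$)
$Y{\left(q \right)} = -7 - q$ ($Y{\left(q \right)} = -7 + \left(\left(q - q\right) - q\right) = -7 + \left(0 - q\right) = -7 - q$)
$f = - \frac{130291}{228294}$ ($f = \frac{14484 - \frac{65}{9}}{\left(-7 - -19\right) - 25378} = \frac{130291}{9 \left(\left(-7 + 19\right) - 25378\right)} = \frac{130291}{9 \left(12 - 25378\right)} = \frac{130291}{9 \left(-25366\right)} = \frac{130291}{9} \left(- \frac{1}{25366}\right) = - \frac{130291}{228294} \approx -0.57072$)
$- \frac{20465}{f} = - \frac{20465}{- \frac{130291}{228294}} = \left(-20465\right) \left(- \frac{228294}{130291}\right) = \frac{4672036710}{130291}$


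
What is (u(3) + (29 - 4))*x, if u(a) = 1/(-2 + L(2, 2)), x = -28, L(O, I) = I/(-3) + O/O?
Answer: -3416/5 ≈ -683.20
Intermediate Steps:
L(O, I) = 1 - I/3 (L(O, I) = I*(-⅓) + 1 = -I/3 + 1 = 1 - I/3)
u(a) = -⅗ (u(a) = 1/(-2 + (1 - ⅓*2)) = 1/(-2 + (1 - ⅔)) = 1/(-2 + ⅓) = 1/(-5/3) = -⅗)
(u(3) + (29 - 4))*x = (-⅗ + (29 - 4))*(-28) = (-⅗ + 25)*(-28) = (122/5)*(-28) = -3416/5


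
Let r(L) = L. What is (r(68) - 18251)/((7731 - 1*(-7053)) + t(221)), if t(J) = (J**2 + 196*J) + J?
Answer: -1653/9742 ≈ -0.16968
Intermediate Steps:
t(J) = J**2 + 197*J
(r(68) - 18251)/((7731 - 1*(-7053)) + t(221)) = (68 - 18251)/((7731 - 1*(-7053)) + 221*(197 + 221)) = -18183/((7731 + 7053) + 221*418) = -18183/(14784 + 92378) = -18183/107162 = -18183*1/107162 = -1653/9742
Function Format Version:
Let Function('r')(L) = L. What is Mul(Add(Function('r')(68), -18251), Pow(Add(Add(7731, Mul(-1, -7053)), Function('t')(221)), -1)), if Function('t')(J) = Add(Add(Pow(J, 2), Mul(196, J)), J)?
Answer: Rational(-1653, 9742) ≈ -0.16968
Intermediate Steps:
Function('t')(J) = Add(Pow(J, 2), Mul(197, J))
Mul(Add(Function('r')(68), -18251), Pow(Add(Add(7731, Mul(-1, -7053)), Function('t')(221)), -1)) = Mul(Add(68, -18251), Pow(Add(Add(7731, Mul(-1, -7053)), Mul(221, Add(197, 221))), -1)) = Mul(-18183, Pow(Add(Add(7731, 7053), Mul(221, 418)), -1)) = Mul(-18183, Pow(Add(14784, 92378), -1)) = Mul(-18183, Pow(107162, -1)) = Mul(-18183, Rational(1, 107162)) = Rational(-1653, 9742)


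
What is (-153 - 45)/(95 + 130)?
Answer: -22/25 ≈ -0.88000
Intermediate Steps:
(-153 - 45)/(95 + 130) = -198/225 = (1/225)*(-198) = -22/25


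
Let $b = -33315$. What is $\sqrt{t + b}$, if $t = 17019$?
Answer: $2 i \sqrt{4074} \approx 127.66 i$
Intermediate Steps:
$\sqrt{t + b} = \sqrt{17019 - 33315} = \sqrt{-16296} = 2 i \sqrt{4074}$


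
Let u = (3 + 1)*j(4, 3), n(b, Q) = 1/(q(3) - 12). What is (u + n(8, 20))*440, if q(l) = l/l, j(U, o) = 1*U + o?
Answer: 12280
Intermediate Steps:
j(U, o) = U + o
q(l) = 1
n(b, Q) = -1/11 (n(b, Q) = 1/(1 - 12) = 1/(-11) = -1/11)
u = 28 (u = (3 + 1)*(4 + 3) = 4*7 = 28)
(u + n(8, 20))*440 = (28 - 1/11)*440 = (307/11)*440 = 12280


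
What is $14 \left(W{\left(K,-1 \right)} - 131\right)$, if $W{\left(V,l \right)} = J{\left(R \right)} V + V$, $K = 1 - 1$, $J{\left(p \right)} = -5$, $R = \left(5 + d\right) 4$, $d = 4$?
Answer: $-1834$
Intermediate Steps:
$R = 36$ ($R = \left(5 + 4\right) 4 = 9 \cdot 4 = 36$)
$K = 0$ ($K = 1 - 1 = 0$)
$W{\left(V,l \right)} = - 4 V$ ($W{\left(V,l \right)} = - 5 V + V = - 4 V$)
$14 \left(W{\left(K,-1 \right)} - 131\right) = 14 \left(\left(-4\right) 0 - 131\right) = 14 \left(0 - 131\right) = 14 \left(-131\right) = -1834$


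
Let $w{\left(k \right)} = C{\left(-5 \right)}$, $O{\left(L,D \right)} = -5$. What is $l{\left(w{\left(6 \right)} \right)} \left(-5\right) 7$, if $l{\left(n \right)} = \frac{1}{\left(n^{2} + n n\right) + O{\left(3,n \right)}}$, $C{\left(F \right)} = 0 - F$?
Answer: $- \frac{7}{9} \approx -0.77778$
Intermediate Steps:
$C{\left(F \right)} = - F$
$w{\left(k \right)} = 5$ ($w{\left(k \right)} = \left(-1\right) \left(-5\right) = 5$)
$l{\left(n \right)} = \frac{1}{-5 + 2 n^{2}}$ ($l{\left(n \right)} = \frac{1}{\left(n^{2} + n n\right) - 5} = \frac{1}{\left(n^{2} + n^{2}\right) - 5} = \frac{1}{2 n^{2} - 5} = \frac{1}{-5 + 2 n^{2}}$)
$l{\left(w{\left(6 \right)} \right)} \left(-5\right) 7 = \frac{1}{-5 + 2 \cdot 5^{2}} \left(-5\right) 7 = \frac{1}{-5 + 2 \cdot 25} \left(-5\right) 7 = \frac{1}{-5 + 50} \left(-5\right) 7 = \frac{1}{45} \left(-5\right) 7 = \left(- \frac{1}{9}\right) 7 = - \frac{7}{9}$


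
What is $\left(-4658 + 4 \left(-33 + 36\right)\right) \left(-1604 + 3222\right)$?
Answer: $-7517228$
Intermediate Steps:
$\left(-4658 + 4 \left(-33 + 36\right)\right) \left(-1604 + 3222\right) = \left(-4658 + 4 \cdot 3\right) 1618 = \left(-4658 + 12\right) 1618 = \left(-4646\right) 1618 = -7517228$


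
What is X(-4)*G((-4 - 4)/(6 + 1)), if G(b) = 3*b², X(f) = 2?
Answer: 384/49 ≈ 7.8367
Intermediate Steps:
X(-4)*G((-4 - 4)/(6 + 1)) = 2*(3*((-4 - 4)/(6 + 1))²) = 2*(3*(-8/7)²) = 2*(3*(64/49)) = 2*(192/49) = 384/49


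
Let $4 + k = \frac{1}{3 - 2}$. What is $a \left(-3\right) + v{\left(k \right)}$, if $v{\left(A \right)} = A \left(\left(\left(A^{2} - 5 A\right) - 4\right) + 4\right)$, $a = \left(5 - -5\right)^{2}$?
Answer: $-372$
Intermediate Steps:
$a = 100$ ($a = \left(5 + 5\right)^{2} = 10^{2} = 100$)
$k = -3$ ($k = -4 + \frac{1}{3 - 2} = -4 + 1^{-1} = -4 + 1 = -3$)
$v{\left(A \right)} = A \left(A^{2} - 5 A\right)$ ($v{\left(A \right)} = A \left(\left(-4 + A^{2} - 5 A\right) + 4\right) = A \left(A^{2} - 5 A\right)$)
$a \left(-3\right) + v{\left(k \right)} = 100 \left(-3\right) + \left(-3\right)^{2} \left(-5 - 3\right) = -300 + 9 \left(-8\right) = -300 - 72 = -372$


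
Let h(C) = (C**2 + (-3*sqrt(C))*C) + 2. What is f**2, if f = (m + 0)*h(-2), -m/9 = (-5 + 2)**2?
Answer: -236196 + 472392*I*sqrt(2) ≈ -2.362e+5 + 6.6806e+5*I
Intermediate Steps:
h(C) = 2 + C**2 - 3*C**(3/2) (h(C) = (C**2 - 3*C**(3/2)) + 2 = 2 + C**2 - 3*C**(3/2))
m = -81 (m = -9*(-5 + 2)**2 = -9*(-3)**2 = -9*9 = -81)
f = -486 - 486*I*sqrt(2) (f = (-81 + 0)*(2 + (-2)**2 - (-6)*I*sqrt(2)) = -81*(2 + 4 - (-6)*I*sqrt(2)) = -81*(2 + 4 + 6*I*sqrt(2)) = -81*(6 + 6*I*sqrt(2)) = -486 - 486*I*sqrt(2) ≈ -486.0 - 687.31*I)
f**2 = (-486 - 486*I*sqrt(2))**2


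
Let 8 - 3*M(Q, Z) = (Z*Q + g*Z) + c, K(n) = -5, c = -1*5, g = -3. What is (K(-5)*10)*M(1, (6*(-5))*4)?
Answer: 11350/3 ≈ 3783.3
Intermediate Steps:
c = -5
M(Q, Z) = 13/3 + Z - Q*Z/3 (M(Q, Z) = 8/3 - ((Z*Q - 3*Z) - 5)/3 = 8/3 - ((Q*Z - 3*Z) - 5)/3 = 8/3 - ((-3*Z + Q*Z) - 5)/3 = 8/3 - (-5 - 3*Z + Q*Z)/3 = 8/3 + (5/3 + Z - Q*Z/3) = 13/3 + Z - Q*Z/3)
(K(-5)*10)*M(1, (6*(-5))*4) = (-5*10)*(13/3 + (6*(-5))*4 - ⅓*1*(6*(-5))*4) = -50*(13/3 - 30*4 - ⅓*1*(-30*4)) = -50*(13/3 - 120 - ⅓*1*(-120)) = -50*(13/3 - 120 + 40) = -50*(-227/3) = 11350/3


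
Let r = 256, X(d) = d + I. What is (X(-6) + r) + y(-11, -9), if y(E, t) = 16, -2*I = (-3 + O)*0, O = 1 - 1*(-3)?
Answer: 266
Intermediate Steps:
O = 4 (O = 1 + 3 = 4)
I = 0 (I = -(-3 + 4)*0/2 = -0/2 = -½*0 = 0)
X(d) = d (X(d) = d + 0 = d)
(X(-6) + r) + y(-11, -9) = (-6 + 256) + 16 = 250 + 16 = 266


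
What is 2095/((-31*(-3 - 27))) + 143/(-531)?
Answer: 65297/32922 ≈ 1.9834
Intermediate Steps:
2095/((-31*(-3 - 27))) + 143/(-531) = 2095/((-31*(-30))) + 143*(-1/531) = 2095/930 - 143/531 = 2095*(1/930) - 143/531 = 419/186 - 143/531 = 65297/32922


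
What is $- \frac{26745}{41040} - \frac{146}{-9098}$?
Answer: $- \frac{7911139}{12446064} \approx -0.63563$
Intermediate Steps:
$- \frac{26745}{41040} - \frac{146}{-9098} = \left(-26745\right) \frac{1}{41040} - - \frac{73}{4549} = - \frac{1783}{2736} + \frac{73}{4549} = - \frac{7911139}{12446064}$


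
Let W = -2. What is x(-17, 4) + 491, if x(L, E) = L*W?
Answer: 525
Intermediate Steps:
x(L, E) = -2*L (x(L, E) = L*(-2) = -2*L)
x(-17, 4) + 491 = -2*(-17) + 491 = 34 + 491 = 525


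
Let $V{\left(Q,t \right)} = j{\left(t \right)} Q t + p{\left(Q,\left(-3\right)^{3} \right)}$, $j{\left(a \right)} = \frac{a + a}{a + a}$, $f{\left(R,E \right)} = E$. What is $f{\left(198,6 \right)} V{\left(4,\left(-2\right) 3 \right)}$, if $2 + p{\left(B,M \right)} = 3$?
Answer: $-138$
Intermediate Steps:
$p{\left(B,M \right)} = 1$ ($p{\left(B,M \right)} = -2 + 3 = 1$)
$j{\left(a \right)} = 1$ ($j{\left(a \right)} = \frac{2 a}{2 a} = 2 a \frac{1}{2 a} = 1$)
$V{\left(Q,t \right)} = 1 + Q t$ ($V{\left(Q,t \right)} = 1 Q t + 1 = Q t + 1 = 1 + Q t$)
$f{\left(198,6 \right)} V{\left(4,\left(-2\right) 3 \right)} = 6 \left(1 + 4 \left(\left(-2\right) 3\right)\right) = 6 \left(1 + 4 \left(-6\right)\right) = 6 \left(1 - 24\right) = 6 \left(-23\right) = -138$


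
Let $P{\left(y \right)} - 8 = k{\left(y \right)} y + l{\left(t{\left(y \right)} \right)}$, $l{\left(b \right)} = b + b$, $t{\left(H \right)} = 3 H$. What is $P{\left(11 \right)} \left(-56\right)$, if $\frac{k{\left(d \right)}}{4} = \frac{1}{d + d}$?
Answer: $-4256$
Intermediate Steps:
$k{\left(d \right)} = \frac{2}{d}$ ($k{\left(d \right)} = \frac{4}{d + d} = \frac{4}{2 d} = 4 \frac{1}{2 d} = \frac{2}{d}$)
$l{\left(b \right)} = 2 b$
$P{\left(y \right)} = 10 + 6 y$ ($P{\left(y \right)} = 8 + \left(\frac{2}{y} y + 2 \cdot 3 y\right) = 8 + \left(2 + 6 y\right) = 10 + 6 y$)
$P{\left(11 \right)} \left(-56\right) = \left(10 + 6 \cdot 11\right) \left(-56\right) = \left(10 + 66\right) \left(-56\right) = 76 \left(-56\right) = -4256$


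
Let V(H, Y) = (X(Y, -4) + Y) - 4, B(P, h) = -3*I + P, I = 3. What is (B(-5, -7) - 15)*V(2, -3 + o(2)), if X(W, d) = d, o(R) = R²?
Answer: 203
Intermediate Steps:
B(P, h) = -9 + P (B(P, h) = -3*3 + P = -9 + P)
V(H, Y) = -8 + Y (V(H, Y) = (-4 + Y) - 4 = -8 + Y)
(B(-5, -7) - 15)*V(2, -3 + o(2)) = ((-9 - 5) - 15)*(-8 + (-3 + 2²)) = (-14 - 15)*(-8 + (-3 + 4)) = -29*(-8 + 1) = -29*(-7) = 203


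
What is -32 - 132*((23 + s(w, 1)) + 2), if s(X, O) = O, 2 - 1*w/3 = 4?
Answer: -3464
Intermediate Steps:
w = -6 (w = 6 - 3*4 = 6 - 12 = -6)
-32 - 132*((23 + s(w, 1)) + 2) = -32 - 132*((23 + 1) + 2) = -32 - 132*(24 + 2) = -32 - 132*26 = -32 - 3432 = -3464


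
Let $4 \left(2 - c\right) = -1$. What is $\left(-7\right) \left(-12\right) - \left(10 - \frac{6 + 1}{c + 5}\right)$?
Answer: $\frac{2174}{29} \approx 74.966$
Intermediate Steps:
$c = \frac{9}{4}$ ($c = 2 - - \frac{1}{4} = 2 + \frac{1}{4} = \frac{9}{4} \approx 2.25$)
$\left(-7\right) \left(-12\right) - \left(10 - \frac{6 + 1}{c + 5}\right) = \left(-7\right) \left(-12\right) - \left(10 - \frac{6 + 1}{\frac{9}{4} + 5}\right) = 84 - \left(10 - \frac{28}{29}\right) = 84 + \left(\left(7 \cdot \frac{4}{29} - 1\right) - 9\right) = 84 + \left(\left(\frac{28}{29} - 1\right) - 9\right) = 84 - \frac{262}{29} = \frac{2174}{29}$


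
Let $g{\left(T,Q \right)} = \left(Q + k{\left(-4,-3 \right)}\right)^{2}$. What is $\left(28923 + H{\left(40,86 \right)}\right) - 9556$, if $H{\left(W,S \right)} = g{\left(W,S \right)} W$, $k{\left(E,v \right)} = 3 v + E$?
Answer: $232527$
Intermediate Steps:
$k{\left(E,v \right)} = E + 3 v$
$g{\left(T,Q \right)} = \left(-13 + Q\right)^{2}$ ($g{\left(T,Q \right)} = \left(Q + \left(-4 + 3 \left(-3\right)\right)\right)^{2} = \left(Q - 13\right)^{2} = \left(-13 + Q\right)^{2}$)
$H{\left(W,S \right)} = W \left(-13 + S\right)^{2}$ ($H{\left(W,S \right)} = \left(-13 + S\right)^{2} W = W \left(-13 + S\right)^{2}$)
$\left(28923 + H{\left(40,86 \right)}\right) - 9556 = \left(28923 + 40 \left(-13 + 86\right)^{2}\right) - 9556 = \left(28923 + 40 \cdot 73^{2}\right) - 9556 = \left(28923 + 40 \cdot 5329\right) - 9556 = \left(28923 + 213160\right) - 9556 = 242083 - 9556 = 232527$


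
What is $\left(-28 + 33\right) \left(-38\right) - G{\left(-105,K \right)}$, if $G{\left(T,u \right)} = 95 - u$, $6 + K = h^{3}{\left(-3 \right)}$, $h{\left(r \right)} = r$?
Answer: $-318$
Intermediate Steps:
$K = -33$ ($K = -6 + \left(-3\right)^{3} = -6 - 27 = -33$)
$\left(-28 + 33\right) \left(-38\right) - G{\left(-105,K \right)} = \left(-28 + 33\right) \left(-38\right) - \left(95 - -33\right) = 5 \left(-38\right) - \left(95 + 33\right) = -190 - 128 = -318$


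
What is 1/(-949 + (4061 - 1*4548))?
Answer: -1/1436 ≈ -0.00069638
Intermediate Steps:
1/(-949 + (4061 - 1*4548)) = 1/(-949 + (4061 - 4548)) = 1/(-949 - 487) = 1/(-1436) = -1/1436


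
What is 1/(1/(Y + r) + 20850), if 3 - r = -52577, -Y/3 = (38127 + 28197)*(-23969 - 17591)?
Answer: 8269328900/172415507565001 ≈ 4.7962e-5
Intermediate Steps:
Y = 8269276320 (Y = -3*(38127 + 28197)*(-23969 - 17591) = -198972*(-41560) = -3*(-2756425440) = 8269276320)
r = 52580 (r = 3 - 1*(-52577) = 3 + 52577 = 52580)
1/(1/(Y + r) + 20850) = 1/(1/(8269276320 + 52580) + 20850) = 1/(1/8269328900 + 20850) = 1/(172415507565001/8269328900) = 8269328900/172415507565001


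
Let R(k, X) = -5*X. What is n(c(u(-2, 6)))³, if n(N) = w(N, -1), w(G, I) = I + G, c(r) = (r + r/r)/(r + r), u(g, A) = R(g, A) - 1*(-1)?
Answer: -3375/24389 ≈ -0.13838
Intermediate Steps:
u(g, A) = 1 - 5*A (u(g, A) = -5*A - 1*(-1) = -5*A + 1 = 1 - 5*A)
c(r) = (1 + r)/(2*r) (c(r) = (r + 1)/((2*r)) = (1 + r)*(1/(2*r)) = (1 + r)/(2*r))
w(G, I) = G + I
n(N) = -1 + N (n(N) = N - 1 = -1 + N)
n(c(u(-2, 6)))³ = (-1 + (1 + (1 - 5*6))/(2*(1 - 5*6)))³ = (-1 + (1 + (1 - 30))/(2*(1 - 30)))³ = (-1 + (½)*(1 - 29)/(-29))³ = (-1 + (½)*(-1/29)*(-28))³ = (-1 + 14/29)³ = (-15/29)³ = -3375/24389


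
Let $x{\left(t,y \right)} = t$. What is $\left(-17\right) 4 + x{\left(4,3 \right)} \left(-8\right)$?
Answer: $-100$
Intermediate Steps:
$\left(-17\right) 4 + x{\left(4,3 \right)} \left(-8\right) = \left(-17\right) 4 + 4 \left(-8\right) = -68 - 32 = -100$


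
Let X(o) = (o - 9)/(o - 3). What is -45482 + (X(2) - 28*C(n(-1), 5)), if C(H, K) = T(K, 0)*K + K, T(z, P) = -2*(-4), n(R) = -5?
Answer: -46735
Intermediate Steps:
T(z, P) = 8
X(o) = (-9 + o)/(-3 + o)
C(H, K) = 9*K (C(H, K) = 8*K + K = 9*K)
-45482 + (X(2) - 28*C(n(-1), 5)) = -45482 + ((-9 + 2)/(-3 + 2) - 252*5) = -45482 + (-7/(-1) - 28*45) = -45482 + (-1*(-7) - 1260) = -45482 + (7 - 1260) = -45482 - 1253 = -46735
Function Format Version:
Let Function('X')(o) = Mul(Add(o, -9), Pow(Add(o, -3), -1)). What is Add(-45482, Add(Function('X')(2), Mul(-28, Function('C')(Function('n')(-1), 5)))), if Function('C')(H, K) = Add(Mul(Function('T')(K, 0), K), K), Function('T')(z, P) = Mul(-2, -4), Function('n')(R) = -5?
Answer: -46735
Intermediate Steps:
Function('T')(z, P) = 8
Function('X')(o) = Mul(Pow(Add(-3, o), -1), Add(-9, o)) (Function('X')(o) = Mul(Add(-9, o), Pow(Add(-3, o), -1)) = Mul(Pow(Add(-3, o), -1), Add(-9, o)))
Function('C')(H, K) = Mul(9, K) (Function('C')(H, K) = Add(Mul(8, K), K) = Mul(9, K))
Add(-45482, Add(Function('X')(2), Mul(-28, Function('C')(Function('n')(-1), 5)))) = Add(-45482, Add(Mul(Pow(Add(-3, 2), -1), Add(-9, 2)), Mul(-28, Mul(9, 5)))) = Add(-45482, Add(Mul(Pow(-1, -1), -7), Mul(-28, 45))) = Add(-45482, Add(Mul(-1, -7), -1260)) = Add(-45482, Add(7, -1260)) = Add(-45482, -1253) = -46735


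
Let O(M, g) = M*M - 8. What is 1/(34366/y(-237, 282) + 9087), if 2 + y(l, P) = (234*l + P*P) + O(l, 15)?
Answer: 80225/729038941 ≈ 0.00011004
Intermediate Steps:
O(M, g) = -8 + M² (O(M, g) = M² - 8 = -8 + M²)
y(l, P) = -10 + P² + l² + 234*l (y(l, P) = -2 + ((234*l + P*P) + (-8 + l²)) = -2 + ((234*l + P²) + (-8 + l²)) = -2 + ((P² + 234*l) + (-8 + l²)) = -2 + (-8 + P² + l² + 234*l) = -10 + P² + l² + 234*l)
1/(34366/y(-237, 282) + 9087) = 1/(34366/(-10 + 282² + (-237)² + 234*(-237)) + 9087) = 1/(34366/(-10 + 79524 + 56169 - 55458) + 9087) = 1/(34366/80225 + 9087) = 1/(729038941/80225) = 80225/729038941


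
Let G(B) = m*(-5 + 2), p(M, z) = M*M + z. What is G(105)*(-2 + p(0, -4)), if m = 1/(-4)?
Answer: -9/2 ≈ -4.5000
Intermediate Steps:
m = -1/4 ≈ -0.25000
p(M, z) = z + M**2 (p(M, z) = M**2 + z = z + M**2)
G(B) = 3/4 (G(B) = -(-5 + 2)/4 = -1/4*(-3) = 3/4)
G(105)*(-2 + p(0, -4)) = 3*(-2 + (-4 + 0**2))/4 = 3*(-2 + (-4 + 0))/4 = 3*(-2 - 4)/4 = (3/4)*(-6) = -9/2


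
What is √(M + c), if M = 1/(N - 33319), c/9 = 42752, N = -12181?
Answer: √7965659519545/4550 ≈ 620.30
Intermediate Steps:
c = 384768 (c = 9*42752 = 384768)
M = -1/45500 (M = 1/(-12181 - 33319) = 1/(-45500) = -1/45500 ≈ -2.1978e-5)
√(M + c) = √(-1/45500 + 384768) = √(17506943999/45500) = √7965659519545/4550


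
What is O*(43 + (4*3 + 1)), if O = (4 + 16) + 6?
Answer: 1456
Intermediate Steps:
O = 26 (O = 20 + 6 = 26)
O*(43 + (4*3 + 1)) = 26*(43 + (4*3 + 1)) = 26*(43 + (12 + 1)) = 26*(43 + 13) = 26*56 = 1456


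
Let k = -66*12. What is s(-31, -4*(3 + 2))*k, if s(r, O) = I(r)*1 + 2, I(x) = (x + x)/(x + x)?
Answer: -2376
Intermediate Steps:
k = -792
I(x) = 1 (I(x) = (2*x)/((2*x)) = (2*x)*(1/(2*x)) = 1)
s(r, O) = 3 (s(r, O) = 1*1 + 2 = 1 + 2 = 3)
s(-31, -4*(3 + 2))*k = 3*(-792) = -2376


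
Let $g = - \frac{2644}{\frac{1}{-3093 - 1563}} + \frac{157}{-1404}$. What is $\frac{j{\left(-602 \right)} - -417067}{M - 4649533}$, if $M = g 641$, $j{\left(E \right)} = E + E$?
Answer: $\frac{583871652}{11072446378327} \approx 5.2732 \cdot 10^{-5}$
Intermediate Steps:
$j{\left(E \right)} = 2 E$
$g = \frac{17283891299}{1404}$ ($g = - \frac{2644}{\frac{1}{-4656}} + 157 \left(- \frac{1}{1404}\right) = - \frac{2644}{- \frac{1}{4656}} - \frac{157}{1404} = \left(-2644\right) \left(-4656\right) - \frac{157}{1404} = 12310464 - \frac{157}{1404} = \frac{17283891299}{1404} \approx 1.231 \cdot 10^{7}$)
$M = \frac{11078974322659}{1404}$ ($M = \frac{17283891299}{1404} \cdot 641 = \frac{11078974322659}{1404} \approx 7.891 \cdot 10^{9}$)
$\frac{j{\left(-602 \right)} - -417067}{M - 4649533} = \frac{2 \left(-602\right) - -417067}{\frac{11078974322659}{1404} - 4649533} = \frac{-1204 + \left(-1349242 + 1766309\right)}{\frac{11072446378327}{1404}} = \left(-1204 + 417067\right) \frac{1404}{11072446378327} = 415863 \cdot \frac{1404}{11072446378327} = \frac{583871652}{11072446378327}$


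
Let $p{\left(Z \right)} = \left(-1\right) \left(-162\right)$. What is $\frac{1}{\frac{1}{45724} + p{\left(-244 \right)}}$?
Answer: $\frac{45724}{7407289} \approx 0.0061728$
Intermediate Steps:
$p{\left(Z \right)} = 162$
$\frac{1}{\frac{1}{45724} + p{\left(-244 \right)}} = \frac{1}{\frac{1}{45724} + 162} = \frac{1}{\frac{7407289}{45724}} = \frac{45724}{7407289}$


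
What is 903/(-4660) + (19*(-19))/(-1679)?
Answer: 166123/7824140 ≈ 0.021232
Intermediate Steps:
903/(-4660) + (19*(-19))/(-1679) = 903*(-1/4660) - 361*(-1/1679) = -903/4660 + 361/1679 = 166123/7824140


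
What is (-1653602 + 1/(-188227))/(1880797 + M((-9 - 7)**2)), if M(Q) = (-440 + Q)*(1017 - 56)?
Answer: -103750847885/106911241957 ≈ -0.97044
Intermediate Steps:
M(Q) = -422840 + 961*Q (M(Q) = (-440 + Q)*961 = -422840 + 961*Q)
(-1653602 + 1/(-188227))/(1880797 + M((-9 - 7)**2)) = (-1653602 + 1/(-188227))/(1880797 + (-422840 + 961*(-9 - 7)**2)) = (-1653602 - 1/188227)/(1880797 + (-422840 + 961*(-16)**2)) = -311252543655/(188227*(1880797 + (-422840 + 961*256))) = -311252543655/(188227*(1880797 + (-422840 + 246016))) = -311252543655/(188227*(1880797 - 176824)) = -311252543655/188227/1703973 = -311252543655/188227*1/1703973 = -103750847885/106911241957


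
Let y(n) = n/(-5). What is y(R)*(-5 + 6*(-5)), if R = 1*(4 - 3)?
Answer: 7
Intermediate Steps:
R = 1 (R = 1*1 = 1)
y(n) = -n/5 (y(n) = n*(-⅕) = -n/5)
y(R)*(-5 + 6*(-5)) = (-⅕*1)*(-5 + 6*(-5)) = -(-5 - 30)/5 = -⅕*(-35) = 7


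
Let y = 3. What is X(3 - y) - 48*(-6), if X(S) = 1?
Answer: 289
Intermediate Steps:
X(3 - y) - 48*(-6) = 1 - 48*(-6) = 1 + 288 = 289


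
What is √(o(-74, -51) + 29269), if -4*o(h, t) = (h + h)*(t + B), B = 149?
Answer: 3*√3655 ≈ 181.37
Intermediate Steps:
o(h, t) = -h*(149 + t)/2 (o(h, t) = -(h + h)*(t + 149)/4 = -2*h*(149 + t)/4 = -h*(149 + t)/2)
√(o(-74, -51) + 29269) = √(-½*(-74)*(149 - 51) + 29269) = √(-½*(-74)*98 + 29269) = √(3626 + 29269) = √32895 = 3*√3655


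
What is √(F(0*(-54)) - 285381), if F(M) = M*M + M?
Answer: 3*I*√31709 ≈ 534.21*I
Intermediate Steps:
F(M) = M + M² (F(M) = M² + M = M + M²)
√(F(0*(-54)) - 285381) = √((0*(-54))*(1 + 0*(-54)) - 285381) = √(0*(1 + 0) - 285381) = √(0*1 - 285381) = √(0 - 285381) = √(-285381) = 3*I*√31709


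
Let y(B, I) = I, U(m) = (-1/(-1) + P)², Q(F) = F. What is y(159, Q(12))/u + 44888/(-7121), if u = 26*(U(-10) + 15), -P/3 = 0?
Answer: -4646989/740584 ≈ -6.2748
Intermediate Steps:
P = 0 (P = -3*0 = 0)
U(m) = 1 (U(m) = (-1/(-1) + 0)² = (-1*(-1) + 0)² = (1 + 0)² = 1² = 1)
u = 416 (u = 26*(1 + 15) = 26*16 = 416)
y(159, Q(12))/u + 44888/(-7121) = 12/416 + 44888/(-7121) = 12*(1/416) + 44888*(-1/7121) = 3/104 - 44888/7121 = -4646989/740584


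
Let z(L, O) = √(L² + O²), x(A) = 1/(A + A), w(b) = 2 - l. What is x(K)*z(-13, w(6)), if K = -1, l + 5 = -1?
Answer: -√233/2 ≈ -7.6322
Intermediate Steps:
l = -6 (l = -5 - 1 = -6)
w(b) = 8 (w(b) = 2 - 1*(-6) = 2 + 6 = 8)
x(A) = 1/(2*A)
x(K)*z(-13, w(6)) = ((½)/(-1))*√((-13)² + 8²) = ((½)*(-1))*√(169 + 64) = -√233/2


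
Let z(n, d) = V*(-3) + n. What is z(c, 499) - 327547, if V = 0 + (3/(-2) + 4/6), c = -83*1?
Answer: -655255/2 ≈ -3.2763e+5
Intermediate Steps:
c = -83
V = -5/6 (V = 0 + (3*(-1/2) + 4*(1/6)) = 0 + (-3/2 + 2/3) = 0 - 5/6 = -5/6 ≈ -0.83333)
z(n, d) = 5/2 + n (z(n, d) = -5/6*(-3) + n = 5/2 + n)
z(c, 499) - 327547 = (5/2 - 83) - 327547 = -161/2 - 327547 = -655255/2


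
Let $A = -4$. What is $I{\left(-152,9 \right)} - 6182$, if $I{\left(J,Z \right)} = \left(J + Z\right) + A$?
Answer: $-6329$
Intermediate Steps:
$I{\left(J,Z \right)} = -4 + J + Z$ ($I{\left(J,Z \right)} = \left(J + Z\right) - 4 = -4 + J + Z$)
$I{\left(-152,9 \right)} - 6182 = \left(-4 - 152 + 9\right) - 6182 = -147 - 6182 = -6329$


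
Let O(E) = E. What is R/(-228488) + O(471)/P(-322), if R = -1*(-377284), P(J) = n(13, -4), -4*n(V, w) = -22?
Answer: 52771393/628342 ≈ 83.985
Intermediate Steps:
n(V, w) = 11/2 (n(V, w) = -¼*(-22) = 11/2)
P(J) = 11/2
R = 377284
R/(-228488) + O(471)/P(-322) = 377284/(-228488) + 471/(11/2) = 377284*(-1/228488) + 471*(2/11) = -94321/57122 + 942/11 = 52771393/628342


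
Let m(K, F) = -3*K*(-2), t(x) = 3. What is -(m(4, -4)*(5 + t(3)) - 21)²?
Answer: -29241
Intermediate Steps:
m(K, F) = 6*K
-(m(4, -4)*(5 + t(3)) - 21)² = -((6*4)*(5 + 3) - 21)² = -(24*8 - 21)² = -(192 - 21)² = -1*171² = -1*29241 = -29241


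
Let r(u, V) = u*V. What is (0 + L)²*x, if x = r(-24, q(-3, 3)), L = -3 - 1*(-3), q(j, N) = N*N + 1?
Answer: 0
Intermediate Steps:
q(j, N) = 1 + N² (q(j, N) = N² + 1 = 1 + N²)
L = 0 (L = -3 + 3 = 0)
r(u, V) = V*u
x = -240 (x = (1 + 3²)*(-24) = (1 + 9)*(-24) = 10*(-24) = -240)
(0 + L)²*x = (0 + 0)²*(-240) = 0²*(-240) = 0*(-240) = 0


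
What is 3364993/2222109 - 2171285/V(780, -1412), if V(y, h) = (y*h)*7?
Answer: 2051154184895/1142092918512 ≈ 1.7960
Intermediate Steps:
V(y, h) = 7*h*y (V(y, h) = (h*y)*7 = 7*h*y)
3364993/2222109 - 2171285/V(780, -1412) = 3364993/2222109 - 2171285/(7*(-1412)*780) = 3364993*(1/2222109) - 2171285/(-7709520) = 3364993/2222109 - 2171285*(-1/7709520) = 3364993/2222109 + 434257/1541904 = 2051154184895/1142092918512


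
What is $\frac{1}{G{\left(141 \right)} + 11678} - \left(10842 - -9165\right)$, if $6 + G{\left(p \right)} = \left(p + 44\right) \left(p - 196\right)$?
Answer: $- \frac{29950478}{1497} \approx -20007.0$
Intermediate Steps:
$G{\left(p \right)} = -6 + \left(-196 + p\right) \left(44 + p\right)$ ($G{\left(p \right)} = -6 + \left(p + 44\right) \left(p - 196\right) = -6 + \left(44 + p\right) \left(-196 + p\right) = -6 + \left(-196 + p\right) \left(44 + p\right)$)
$\frac{1}{G{\left(141 \right)} + 11678} - \left(10842 - -9165\right) = \frac{1}{\left(-8630 + 141^{2} - 21432\right) + 11678} - \left(10842 - -9165\right) = \frac{1}{\left(-8630 + 19881 - 21432\right) + 11678} - \left(10842 + 9165\right) = \frac{1}{-10181 + 11678} - 20007 = \frac{1}{1497} - 20007 = - \frac{29950478}{1497}$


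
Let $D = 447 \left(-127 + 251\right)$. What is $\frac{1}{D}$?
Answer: $\frac{1}{55428} \approx 1.8041 \cdot 10^{-5}$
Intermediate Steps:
$D = 55428$ ($D = 447 \cdot 124 = 55428$)
$\frac{1}{D} = \frac{1}{55428}$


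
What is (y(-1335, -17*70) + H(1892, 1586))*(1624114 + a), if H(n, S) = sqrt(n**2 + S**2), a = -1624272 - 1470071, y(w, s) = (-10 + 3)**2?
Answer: -72041221 - 2940458*sqrt(1523765) ≈ -3.7018e+9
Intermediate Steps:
y(w, s) = 49 (y(w, s) = (-7)**2 = 49)
a = -3094343
H(n, S) = sqrt(S**2 + n**2)
(y(-1335, -17*70) + H(1892, 1586))*(1624114 + a) = (49 + sqrt(1586**2 + 1892**2))*(1624114 - 3094343) = (49 + sqrt(2515396 + 3579664))*(-1470229) = (49 + sqrt(6095060))*(-1470229) = (49 + 2*sqrt(1523765))*(-1470229) = -72041221 - 2940458*sqrt(1523765)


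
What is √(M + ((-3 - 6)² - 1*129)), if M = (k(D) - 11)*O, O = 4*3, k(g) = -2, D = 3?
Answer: 2*I*√51 ≈ 14.283*I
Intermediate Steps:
O = 12
M = -156 (M = (-2 - 11)*12 = -13*12 = -156)
√(M + ((-3 - 6)² - 1*129)) = √(-156 + ((-3 - 6)² - 1*129)) = √(-156 + ((-9)² - 129)) = √(-156 + (81 - 129)) = √(-156 - 48) = √(-204) = 2*I*√51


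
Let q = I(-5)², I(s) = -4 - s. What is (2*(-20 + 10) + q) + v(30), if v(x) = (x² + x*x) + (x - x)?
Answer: 1781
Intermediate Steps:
q = 1 (q = (-4 - 1*(-5))² = (-4 + 5)² = 1² = 1)
v(x) = 2*x² (v(x) = (x² + x²) + 0 = 2*x² + 0 = 2*x²)
(2*(-20 + 10) + q) + v(30) = (2*(-20 + 10) + 1) + 2*30² = (2*(-10) + 1) + 2*900 = (-20 + 1) + 1800 = -19 + 1800 = 1781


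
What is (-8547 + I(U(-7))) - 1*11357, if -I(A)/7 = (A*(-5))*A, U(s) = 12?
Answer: -14864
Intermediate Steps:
I(A) = 35*A**2 (I(A) = -7*A*(-5)*A = -7*(-5*A)*A = -(-35)*A**2 = 35*A**2)
(-8547 + I(U(-7))) - 1*11357 = (-8547 + 35*12**2) - 1*11357 = (-8547 + 35*144) - 11357 = (-8547 + 5040) - 11357 = -3507 - 11357 = -14864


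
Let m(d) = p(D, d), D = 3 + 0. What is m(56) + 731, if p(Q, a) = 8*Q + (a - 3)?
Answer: 808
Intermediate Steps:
D = 3
p(Q, a) = -3 + a + 8*Q (p(Q, a) = 8*Q + (-3 + a) = -3 + a + 8*Q)
m(d) = 21 + d (m(d) = -3 + d + 8*3 = -3 + d + 24 = 21 + d)
m(56) + 731 = (21 + 56) + 731 = 77 + 731 = 808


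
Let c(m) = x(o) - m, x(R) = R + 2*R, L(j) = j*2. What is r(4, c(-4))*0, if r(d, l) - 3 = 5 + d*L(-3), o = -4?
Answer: 0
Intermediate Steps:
L(j) = 2*j
x(R) = 3*R
c(m) = -12 - m (c(m) = 3*(-4) - m = -12 - m)
r(d, l) = 8 - 6*d (r(d, l) = 3 + (5 + d*(2*(-3))) = 3 + (5 + d*(-6)) = 3 + (5 - 6*d) = 8 - 6*d)
r(4, c(-4))*0 = (8 - 6*4)*0 = (8 - 24)*0 = -16*0 = 0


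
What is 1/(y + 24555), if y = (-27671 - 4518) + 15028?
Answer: 1/7394 ≈ 0.00013524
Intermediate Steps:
y = -17161 (y = -32189 + 15028 = -17161)
1/(y + 24555) = 1/(-17161 + 24555) = 1/7394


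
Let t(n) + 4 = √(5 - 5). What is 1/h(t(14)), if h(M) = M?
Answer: -¼ ≈ -0.25000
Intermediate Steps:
t(n) = -4 (t(n) = -4 + √(5 - 5) = -4 + √0 = -4 + 0 = -4)
1/h(t(14)) = 1/(-4) = -¼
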